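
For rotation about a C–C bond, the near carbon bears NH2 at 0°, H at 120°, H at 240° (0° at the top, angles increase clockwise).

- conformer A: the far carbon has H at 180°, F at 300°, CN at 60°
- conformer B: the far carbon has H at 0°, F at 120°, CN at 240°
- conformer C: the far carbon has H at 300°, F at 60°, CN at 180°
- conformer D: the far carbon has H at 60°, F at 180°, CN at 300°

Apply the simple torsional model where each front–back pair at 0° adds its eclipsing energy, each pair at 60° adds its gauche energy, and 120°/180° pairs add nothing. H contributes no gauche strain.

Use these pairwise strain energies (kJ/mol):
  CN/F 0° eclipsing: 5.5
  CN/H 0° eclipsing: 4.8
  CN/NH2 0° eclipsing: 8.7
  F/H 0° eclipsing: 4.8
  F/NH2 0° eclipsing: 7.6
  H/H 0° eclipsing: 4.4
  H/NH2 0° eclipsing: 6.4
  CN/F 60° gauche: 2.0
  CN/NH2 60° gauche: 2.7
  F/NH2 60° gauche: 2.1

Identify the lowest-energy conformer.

A (staggered): NH2–F gauche, NH2–CN gauche; 2.1 + 2.7 = 4.8 kJ/mol.
B (eclipsed): NH2–H eclipsed, H–F eclipsed, H–CN eclipsed; 6.4 + 4.8 + 4.8 = 16.0 kJ/mol.
C (staggered): NH2–F gauche; 2.1 = 2.1 kJ/mol.
D (staggered): NH2–CN gauche; 2.7 = 2.7 kJ/mol.
C has the lowest total (2.1 kJ/mol).

C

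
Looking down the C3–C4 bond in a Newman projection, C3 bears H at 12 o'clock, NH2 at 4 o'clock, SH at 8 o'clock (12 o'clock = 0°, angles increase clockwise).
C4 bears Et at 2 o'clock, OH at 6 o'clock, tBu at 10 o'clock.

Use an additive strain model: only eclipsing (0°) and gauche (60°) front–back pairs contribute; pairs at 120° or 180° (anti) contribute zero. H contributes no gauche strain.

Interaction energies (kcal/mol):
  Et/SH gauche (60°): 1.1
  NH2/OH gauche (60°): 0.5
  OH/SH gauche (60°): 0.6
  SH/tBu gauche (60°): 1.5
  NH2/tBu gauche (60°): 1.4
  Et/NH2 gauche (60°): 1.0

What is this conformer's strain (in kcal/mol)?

3.6 kcal/mol

This conformer is staggered. NH2 at 120° is gauche with Et at 60° (1.0); NH2 at 120° is gauche with OH at 180° (0.5); SH at 240° is gauche with OH at 180° (0.6); SH at 240° is gauche with tBu at 300° (1.5). Total 3.6 kcal/mol.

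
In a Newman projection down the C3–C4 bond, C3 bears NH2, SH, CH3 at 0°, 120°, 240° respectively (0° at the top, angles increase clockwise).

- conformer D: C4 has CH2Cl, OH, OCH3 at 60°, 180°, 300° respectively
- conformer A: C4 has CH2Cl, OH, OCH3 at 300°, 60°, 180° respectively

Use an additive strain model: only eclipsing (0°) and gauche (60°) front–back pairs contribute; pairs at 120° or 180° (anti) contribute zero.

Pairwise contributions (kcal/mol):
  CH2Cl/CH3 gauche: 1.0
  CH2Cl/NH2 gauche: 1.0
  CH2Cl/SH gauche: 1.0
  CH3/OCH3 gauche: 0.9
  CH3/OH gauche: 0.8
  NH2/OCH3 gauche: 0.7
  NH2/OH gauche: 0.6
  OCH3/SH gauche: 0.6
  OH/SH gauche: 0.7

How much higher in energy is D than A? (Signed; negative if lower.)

+0.3 kcal/mol

D is staggered. NH2 at 0° is gauche with CH2Cl at 60° (1.0); NH2 at 0° is gauche with OCH3 at 300° (0.7); SH at 120° is gauche with CH2Cl at 60° (1.0); SH at 120° is gauche with OH at 180° (0.7); CH3 at 240° is gauche with OH at 180° (0.8); CH3 at 240° is gauche with OCH3 at 300° (0.9). Total 5.1 kcal/mol.
A is staggered. NH2 at 0° is gauche with CH2Cl at 300° (1.0); NH2 at 0° is gauche with OH at 60° (0.6); SH at 120° is gauche with OH at 60° (0.7); SH at 120° is gauche with OCH3 at 180° (0.6); CH3 at 240° is gauche with CH2Cl at 300° (1.0); CH3 at 240° is gauche with OCH3 at 180° (0.9). Total 4.8 kcal/mol.
E(D) − E(A) = 5.1 − 4.8 = +0.3 kcal/mol.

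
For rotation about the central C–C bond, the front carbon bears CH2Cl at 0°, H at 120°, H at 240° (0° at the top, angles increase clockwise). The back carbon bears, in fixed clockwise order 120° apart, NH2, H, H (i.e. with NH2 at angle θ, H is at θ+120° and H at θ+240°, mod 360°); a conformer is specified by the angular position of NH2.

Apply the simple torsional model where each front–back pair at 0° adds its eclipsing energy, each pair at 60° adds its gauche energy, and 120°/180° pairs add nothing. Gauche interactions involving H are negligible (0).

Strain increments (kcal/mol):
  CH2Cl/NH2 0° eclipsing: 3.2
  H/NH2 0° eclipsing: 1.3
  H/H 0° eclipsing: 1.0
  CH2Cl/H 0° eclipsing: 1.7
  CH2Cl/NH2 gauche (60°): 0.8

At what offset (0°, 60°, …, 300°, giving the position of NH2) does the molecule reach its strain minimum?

NH2 at 0° is eclipsed. CH2Cl at 0° is eclipsed with NH2 at 0° (3.2); H at 120° is eclipsed with H at 120° (1.0); H at 240° is eclipsed with H at 240° (1.0). Total 5.2 kcal/mol.
NH2 at 60° is staggered. CH2Cl at 0° is gauche with NH2 at 60° (0.8). Total 0.8 kcal/mol.
NH2 at 120° is eclipsed. CH2Cl at 0° is eclipsed with H at 0° (1.7); H at 120° is eclipsed with NH2 at 120° (1.3); H at 240° is eclipsed with H at 240° (1.0). Total 4.0 kcal/mol.
NH2 at 180° (staggered): no non-H gauche contacts → 0.0 kcal/mol.
NH2 at 240° is eclipsed. CH2Cl at 0° is eclipsed with H at 0° (1.7); H at 120° is eclipsed with H at 120° (1.0); H at 240° is eclipsed with NH2 at 240° (1.3). Total 4.0 kcal/mol.
NH2 at 300° is staggered. CH2Cl at 0° is gauche with NH2 at 300° (0.8). Total 0.8 kcal/mol.
The minimum (0.0 kcal/mol) occurs with NH2 at 180°.

180°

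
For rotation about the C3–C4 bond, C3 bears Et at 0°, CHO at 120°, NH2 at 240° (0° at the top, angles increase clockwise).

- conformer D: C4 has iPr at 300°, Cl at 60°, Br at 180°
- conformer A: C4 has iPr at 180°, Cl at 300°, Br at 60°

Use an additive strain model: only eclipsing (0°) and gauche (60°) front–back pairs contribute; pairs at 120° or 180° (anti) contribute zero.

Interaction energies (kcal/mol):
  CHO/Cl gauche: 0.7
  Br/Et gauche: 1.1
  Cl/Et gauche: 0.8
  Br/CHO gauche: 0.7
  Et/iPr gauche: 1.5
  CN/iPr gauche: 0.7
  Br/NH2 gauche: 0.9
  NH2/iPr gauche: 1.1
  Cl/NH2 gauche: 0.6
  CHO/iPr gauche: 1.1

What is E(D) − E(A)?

+0.3 kcal/mol

D (staggered): Et(0°)/iPr(300°) gauche 1.5; Et(0°)/Cl(60°) gauche 0.8; CHO(120°)/Cl(60°) gauche 0.7; CHO(120°)/Br(180°) gauche 0.7; NH2(240°)/iPr(300°) gauche 1.1; NH2(240°)/Br(180°) gauche 0.9 → 5.7 kcal/mol.
A (staggered): Et(0°)/Cl(300°) gauche 0.8; Et(0°)/Br(60°) gauche 1.1; CHO(120°)/iPr(180°) gauche 1.1; CHO(120°)/Br(60°) gauche 0.7; NH2(240°)/iPr(180°) gauche 1.1; NH2(240°)/Cl(300°) gauche 0.6 → 5.4 kcal/mol.
E(D) − E(A) = 5.7 − 5.4 = +0.3 kcal/mol.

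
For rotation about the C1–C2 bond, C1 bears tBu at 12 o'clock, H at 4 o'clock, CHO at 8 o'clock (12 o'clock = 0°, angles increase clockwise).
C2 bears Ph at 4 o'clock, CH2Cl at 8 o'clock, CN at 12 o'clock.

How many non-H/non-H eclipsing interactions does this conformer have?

Non-H eclipsing pairs: tBu(0°)/CN(0°); CHO(240°)/CH2Cl(240°) — 2 interactions.

2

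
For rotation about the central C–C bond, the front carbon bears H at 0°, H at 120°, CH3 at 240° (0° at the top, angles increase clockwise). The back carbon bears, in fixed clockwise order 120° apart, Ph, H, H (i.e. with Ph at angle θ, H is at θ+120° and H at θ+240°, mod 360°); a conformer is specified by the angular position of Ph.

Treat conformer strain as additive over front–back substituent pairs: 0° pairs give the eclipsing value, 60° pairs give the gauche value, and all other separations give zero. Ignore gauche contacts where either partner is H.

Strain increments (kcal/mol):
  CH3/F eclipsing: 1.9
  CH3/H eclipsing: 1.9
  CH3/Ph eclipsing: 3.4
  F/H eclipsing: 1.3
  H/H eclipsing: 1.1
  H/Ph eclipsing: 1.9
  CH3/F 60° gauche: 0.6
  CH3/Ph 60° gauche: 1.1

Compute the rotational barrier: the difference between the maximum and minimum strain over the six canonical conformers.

5.6 kcal/mol

Ph at 0° (eclipsed): H(0°)/Ph(0°) eclipsed 1.9; H(120°)/H(120°) eclipsed 1.1; CH3(240°)/H(240°) eclipsed 1.9 → 4.9 kcal/mol.
Ph at 60° (staggered): no non-H gauche contacts → 0.0 kcal/mol.
Ph at 120° (eclipsed): H(0°)/H(0°) eclipsed 1.1; H(120°)/Ph(120°) eclipsed 1.9; CH3(240°)/H(240°) eclipsed 1.9 → 4.9 kcal/mol.
Ph at 180° (staggered): CH3(240°)/Ph(180°) gauche 1.1 → 1.1 kcal/mol.
Ph at 240° (eclipsed): H(0°)/H(0°) eclipsed 1.1; H(120°)/H(120°) eclipsed 1.1; CH3(240°)/Ph(240°) eclipsed 3.4 → 5.6 kcal/mol.
Ph at 300° (staggered): CH3(240°)/Ph(300°) gauche 1.1 → 1.1 kcal/mol.
Max at 240° (5.6 kcal/mol), min at 60° (0.0 kcal/mol); barrier = 5.6 kcal/mol.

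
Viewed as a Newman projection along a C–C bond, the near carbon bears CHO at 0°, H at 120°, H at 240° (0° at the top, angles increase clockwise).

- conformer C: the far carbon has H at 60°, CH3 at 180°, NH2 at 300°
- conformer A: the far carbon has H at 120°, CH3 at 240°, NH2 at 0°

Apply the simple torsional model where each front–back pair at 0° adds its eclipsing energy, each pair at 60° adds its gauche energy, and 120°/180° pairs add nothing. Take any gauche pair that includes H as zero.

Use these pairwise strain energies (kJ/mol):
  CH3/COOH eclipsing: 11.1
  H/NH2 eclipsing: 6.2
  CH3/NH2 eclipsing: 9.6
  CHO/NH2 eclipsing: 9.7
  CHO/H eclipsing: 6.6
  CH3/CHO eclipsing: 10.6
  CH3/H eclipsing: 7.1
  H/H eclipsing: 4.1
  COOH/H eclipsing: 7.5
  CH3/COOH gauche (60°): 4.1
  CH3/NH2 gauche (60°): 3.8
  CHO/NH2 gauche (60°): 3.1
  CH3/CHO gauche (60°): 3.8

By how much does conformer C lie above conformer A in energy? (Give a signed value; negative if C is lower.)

C (staggered): CHO–NH2 gauche; 3.1 = 3.1 kJ/mol.
A (eclipsed): CHO–NH2 eclipsed, H–H eclipsed, H–CH3 eclipsed; 9.7 + 4.1 + 7.1 = 20.9 kJ/mol.
E(C) − E(A) = 3.1 − 20.9 = -17.8 kJ/mol.

-17.8 kJ/mol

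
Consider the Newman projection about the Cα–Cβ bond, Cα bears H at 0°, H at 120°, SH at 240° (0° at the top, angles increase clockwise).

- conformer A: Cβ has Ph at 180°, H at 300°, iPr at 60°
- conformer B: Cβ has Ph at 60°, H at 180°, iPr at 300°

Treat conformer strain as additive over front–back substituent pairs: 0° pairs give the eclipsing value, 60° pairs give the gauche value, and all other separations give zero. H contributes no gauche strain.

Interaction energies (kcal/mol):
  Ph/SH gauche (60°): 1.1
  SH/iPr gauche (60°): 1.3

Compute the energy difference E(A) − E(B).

A (staggered): SH(240°)/Ph(180°) gauche 1.1 → 1.1 kcal/mol.
B (staggered): SH(240°)/iPr(300°) gauche 1.3 → 1.3 kcal/mol.
E(A) − E(B) = 1.1 − 1.3 = -0.2 kcal/mol.

-0.2 kcal/mol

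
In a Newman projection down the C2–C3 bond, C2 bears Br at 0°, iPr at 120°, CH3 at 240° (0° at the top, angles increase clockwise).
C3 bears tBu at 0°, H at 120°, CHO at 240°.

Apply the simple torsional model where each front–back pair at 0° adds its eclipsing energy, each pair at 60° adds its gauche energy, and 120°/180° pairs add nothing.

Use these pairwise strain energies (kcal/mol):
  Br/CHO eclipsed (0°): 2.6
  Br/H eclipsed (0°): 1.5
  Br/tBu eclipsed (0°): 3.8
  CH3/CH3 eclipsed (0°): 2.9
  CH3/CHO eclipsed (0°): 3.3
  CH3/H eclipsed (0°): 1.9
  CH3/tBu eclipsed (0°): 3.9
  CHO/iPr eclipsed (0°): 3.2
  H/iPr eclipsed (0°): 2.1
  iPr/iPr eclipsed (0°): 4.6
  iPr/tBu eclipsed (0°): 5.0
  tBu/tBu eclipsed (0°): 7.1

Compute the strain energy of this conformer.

9.2 kcal/mol

This conformer (eclipsed): Br–tBu eclipsed, iPr–H eclipsed, CH3–CHO eclipsed; 3.8 + 2.1 + 3.3 = 9.2 kcal/mol.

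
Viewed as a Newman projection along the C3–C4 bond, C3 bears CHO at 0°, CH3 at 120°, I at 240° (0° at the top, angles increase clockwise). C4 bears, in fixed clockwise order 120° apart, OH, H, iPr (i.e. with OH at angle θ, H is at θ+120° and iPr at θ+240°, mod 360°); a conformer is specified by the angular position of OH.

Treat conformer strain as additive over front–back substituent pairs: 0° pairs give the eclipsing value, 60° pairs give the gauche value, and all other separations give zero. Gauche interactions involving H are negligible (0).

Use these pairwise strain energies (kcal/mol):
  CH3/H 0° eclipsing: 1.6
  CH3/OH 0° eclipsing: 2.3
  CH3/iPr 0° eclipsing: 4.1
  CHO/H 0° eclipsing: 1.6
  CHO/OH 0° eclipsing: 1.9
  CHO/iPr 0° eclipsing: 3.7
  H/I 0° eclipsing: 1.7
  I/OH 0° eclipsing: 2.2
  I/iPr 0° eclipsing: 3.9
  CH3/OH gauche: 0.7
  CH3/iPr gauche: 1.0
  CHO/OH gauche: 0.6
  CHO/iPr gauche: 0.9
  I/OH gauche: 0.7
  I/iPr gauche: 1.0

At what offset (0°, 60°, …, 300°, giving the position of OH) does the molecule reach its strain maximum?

240°

OH at 0° (eclipsed): CHO–OH eclipsed, CH3–H eclipsed, I–iPr eclipsed; 1.9 + 1.6 + 3.9 = 7.4 kcal/mol.
OH at 60° (staggered): CHO–OH gauche, CHO–iPr gauche, CH3–OH gauche, I–iPr gauche; 0.6 + 0.9 + 0.7 + 1.0 = 3.2 kcal/mol.
OH at 120° (eclipsed): CHO–iPr eclipsed, CH3–OH eclipsed, I–H eclipsed; 3.7 + 2.3 + 1.7 = 7.7 kcal/mol.
OH at 180° (staggered): CHO–iPr gauche, CH3–OH gauche, CH3–iPr gauche, I–OH gauche; 0.9 + 0.7 + 1.0 + 0.7 = 3.3 kcal/mol.
OH at 240° (eclipsed): CHO–H eclipsed, CH3–iPr eclipsed, I–OH eclipsed; 1.6 + 4.1 + 2.2 = 7.9 kcal/mol.
OH at 300° (staggered): CHO–OH gauche, CH3–iPr gauche, I–OH gauche, I–iPr gauche; 0.6 + 1.0 + 0.7 + 1.0 = 3.3 kcal/mol.
The maximum (7.9 kcal/mol) occurs with OH at 240°.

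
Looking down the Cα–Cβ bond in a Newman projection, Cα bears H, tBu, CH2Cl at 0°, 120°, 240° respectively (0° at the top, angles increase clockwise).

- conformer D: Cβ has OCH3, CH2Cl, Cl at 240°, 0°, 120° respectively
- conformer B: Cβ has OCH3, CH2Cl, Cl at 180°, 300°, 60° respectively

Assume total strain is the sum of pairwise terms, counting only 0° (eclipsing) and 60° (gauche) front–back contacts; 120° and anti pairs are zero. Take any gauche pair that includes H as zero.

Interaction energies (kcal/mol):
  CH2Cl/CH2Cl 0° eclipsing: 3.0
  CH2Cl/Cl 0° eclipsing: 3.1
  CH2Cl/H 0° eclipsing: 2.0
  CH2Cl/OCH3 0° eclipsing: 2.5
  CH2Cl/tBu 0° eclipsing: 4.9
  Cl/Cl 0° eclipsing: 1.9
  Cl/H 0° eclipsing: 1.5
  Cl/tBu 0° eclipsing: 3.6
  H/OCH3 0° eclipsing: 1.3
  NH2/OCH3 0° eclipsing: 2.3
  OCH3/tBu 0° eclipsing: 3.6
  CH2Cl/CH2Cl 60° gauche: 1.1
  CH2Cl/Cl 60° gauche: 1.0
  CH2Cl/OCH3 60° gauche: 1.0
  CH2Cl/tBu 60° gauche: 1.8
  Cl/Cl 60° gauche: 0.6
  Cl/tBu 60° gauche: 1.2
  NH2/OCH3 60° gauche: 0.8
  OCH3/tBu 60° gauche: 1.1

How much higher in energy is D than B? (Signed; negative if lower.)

+3.7 kcal/mol

D (eclipsed): H–CH2Cl eclipsed, tBu–Cl eclipsed, CH2Cl–OCH3 eclipsed; 2.0 + 3.6 + 2.5 = 8.1 kcal/mol.
B (staggered): tBu–OCH3 gauche, tBu–Cl gauche, CH2Cl–OCH3 gauche, CH2Cl–CH2Cl gauche; 1.1 + 1.2 + 1.0 + 1.1 = 4.4 kcal/mol.
E(D) − E(B) = 8.1 − 4.4 = +3.7 kcal/mol.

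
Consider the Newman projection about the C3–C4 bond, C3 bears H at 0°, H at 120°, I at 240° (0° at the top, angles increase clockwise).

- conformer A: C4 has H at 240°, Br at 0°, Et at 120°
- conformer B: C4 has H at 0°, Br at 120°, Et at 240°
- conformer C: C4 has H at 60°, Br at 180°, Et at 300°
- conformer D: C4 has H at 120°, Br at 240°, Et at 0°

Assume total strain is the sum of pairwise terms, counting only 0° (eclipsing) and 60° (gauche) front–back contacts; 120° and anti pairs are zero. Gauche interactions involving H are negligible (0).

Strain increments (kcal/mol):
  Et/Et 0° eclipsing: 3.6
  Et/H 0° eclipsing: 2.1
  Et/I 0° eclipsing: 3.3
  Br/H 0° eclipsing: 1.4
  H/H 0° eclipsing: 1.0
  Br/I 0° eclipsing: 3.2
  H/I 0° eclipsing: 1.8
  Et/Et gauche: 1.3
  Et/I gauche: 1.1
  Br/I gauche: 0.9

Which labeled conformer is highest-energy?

A (eclipsed): H(0°)/Br(0°) eclipsed 1.4; H(120°)/Et(120°) eclipsed 2.1; I(240°)/H(240°) eclipsed 1.8 → 5.3 kcal/mol.
B (eclipsed): H(0°)/H(0°) eclipsed 1.0; H(120°)/Br(120°) eclipsed 1.4; I(240°)/Et(240°) eclipsed 3.3 → 5.7 kcal/mol.
C (staggered): I(240°)/Br(180°) gauche 0.9; I(240°)/Et(300°) gauche 1.1 → 2.0 kcal/mol.
D (eclipsed): H(0°)/Et(0°) eclipsed 2.1; H(120°)/H(120°) eclipsed 1.0; I(240°)/Br(240°) eclipsed 3.2 → 6.3 kcal/mol.
D has the highest total (6.3 kcal/mol).

D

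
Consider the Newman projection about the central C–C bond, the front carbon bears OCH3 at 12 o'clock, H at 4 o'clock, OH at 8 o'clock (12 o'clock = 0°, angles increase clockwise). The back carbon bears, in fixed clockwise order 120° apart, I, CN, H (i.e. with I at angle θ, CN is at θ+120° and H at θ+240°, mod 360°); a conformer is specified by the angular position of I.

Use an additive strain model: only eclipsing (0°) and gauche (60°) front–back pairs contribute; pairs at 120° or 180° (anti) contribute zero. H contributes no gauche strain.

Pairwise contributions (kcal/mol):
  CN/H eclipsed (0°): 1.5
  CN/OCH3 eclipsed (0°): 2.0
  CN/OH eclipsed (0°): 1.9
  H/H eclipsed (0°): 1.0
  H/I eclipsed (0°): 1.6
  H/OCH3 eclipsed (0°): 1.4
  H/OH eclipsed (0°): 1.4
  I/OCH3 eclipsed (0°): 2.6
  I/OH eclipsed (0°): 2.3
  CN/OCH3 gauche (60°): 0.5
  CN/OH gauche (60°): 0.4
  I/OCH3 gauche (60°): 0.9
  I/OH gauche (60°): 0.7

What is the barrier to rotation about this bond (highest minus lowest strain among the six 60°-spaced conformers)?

I at 0° (eclipsed): OCH3(0°)/I(0°) eclipsed 2.6; H(120°)/CN(120°) eclipsed 1.5; OH(240°)/H(240°) eclipsed 1.4 → 5.5 kcal/mol.
I at 60° (staggered): OCH3(0°)/I(60°) gauche 0.9; OH(240°)/CN(180°) gauche 0.4 → 1.3 kcal/mol.
I at 120° (eclipsed): OCH3(0°)/H(0°) eclipsed 1.4; H(120°)/I(120°) eclipsed 1.6; OH(240°)/CN(240°) eclipsed 1.9 → 4.9 kcal/mol.
I at 180° (staggered): OCH3(0°)/CN(300°) gauche 0.5; OH(240°)/I(180°) gauche 0.7; OH(240°)/CN(300°) gauche 0.4 → 1.6 kcal/mol.
I at 240° (eclipsed): OCH3(0°)/CN(0°) eclipsed 2.0; H(120°)/H(120°) eclipsed 1.0; OH(240°)/I(240°) eclipsed 2.3 → 5.3 kcal/mol.
I at 300° (staggered): OCH3(0°)/I(300°) gauche 0.9; OCH3(0°)/CN(60°) gauche 0.5; OH(240°)/I(300°) gauche 0.7 → 2.1 kcal/mol.
Max at 0° (5.5 kcal/mol), min at 60° (1.3 kcal/mol); barrier = 4.2 kcal/mol.

4.2 kcal/mol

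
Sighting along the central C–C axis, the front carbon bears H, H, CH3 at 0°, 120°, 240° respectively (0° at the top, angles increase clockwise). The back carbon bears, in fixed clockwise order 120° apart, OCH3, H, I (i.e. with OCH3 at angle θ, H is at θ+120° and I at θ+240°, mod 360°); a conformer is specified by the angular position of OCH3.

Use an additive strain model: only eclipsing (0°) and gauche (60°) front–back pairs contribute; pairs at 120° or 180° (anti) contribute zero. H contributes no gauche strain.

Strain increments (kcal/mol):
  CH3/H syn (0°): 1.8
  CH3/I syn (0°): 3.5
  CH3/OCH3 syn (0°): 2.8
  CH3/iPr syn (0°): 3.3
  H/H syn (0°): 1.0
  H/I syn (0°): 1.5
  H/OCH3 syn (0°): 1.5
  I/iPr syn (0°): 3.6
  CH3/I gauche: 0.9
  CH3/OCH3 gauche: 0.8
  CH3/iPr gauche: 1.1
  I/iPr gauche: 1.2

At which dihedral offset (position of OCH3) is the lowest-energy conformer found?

OCH3 at 0° (eclipsed): H(0°)/OCH3(0°) eclipsed 1.5; H(120°)/H(120°) eclipsed 1.0; CH3(240°)/I(240°) eclipsed 3.5 → 6.0 kcal/mol.
OCH3 at 60° (staggered): CH3(240°)/I(300°) gauche 0.9 → 0.9 kcal/mol.
OCH3 at 120° (eclipsed): H(0°)/I(0°) eclipsed 1.5; H(120°)/OCH3(120°) eclipsed 1.5; CH3(240°)/H(240°) eclipsed 1.8 → 4.8 kcal/mol.
OCH3 at 180° (staggered): CH3(240°)/OCH3(180°) gauche 0.8 → 0.8 kcal/mol.
OCH3 at 240° (eclipsed): H(0°)/H(0°) eclipsed 1.0; H(120°)/I(120°) eclipsed 1.5; CH3(240°)/OCH3(240°) eclipsed 2.8 → 5.3 kcal/mol.
OCH3 at 300° (staggered): CH3(240°)/OCH3(300°) gauche 0.8; CH3(240°)/I(180°) gauche 0.9 → 1.7 kcal/mol.
The minimum (0.8 kcal/mol) occurs with OCH3 at 180°.

180°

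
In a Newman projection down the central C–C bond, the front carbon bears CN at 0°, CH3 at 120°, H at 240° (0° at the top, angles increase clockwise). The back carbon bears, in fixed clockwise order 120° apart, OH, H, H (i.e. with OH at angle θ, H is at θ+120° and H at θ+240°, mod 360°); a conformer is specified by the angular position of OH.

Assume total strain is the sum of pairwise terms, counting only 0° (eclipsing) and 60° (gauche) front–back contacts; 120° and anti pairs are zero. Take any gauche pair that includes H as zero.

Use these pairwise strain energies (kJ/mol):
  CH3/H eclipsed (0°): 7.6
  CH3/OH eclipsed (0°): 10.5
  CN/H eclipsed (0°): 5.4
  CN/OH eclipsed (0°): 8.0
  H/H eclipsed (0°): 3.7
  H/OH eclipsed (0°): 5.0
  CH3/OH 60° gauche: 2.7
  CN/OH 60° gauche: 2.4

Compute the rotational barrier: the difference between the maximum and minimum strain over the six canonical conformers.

17.2 kJ/mol

OH at 0° (eclipsed): CN(0°)/OH(0°) eclipsed 8.0; CH3(120°)/H(120°) eclipsed 7.6; H(240°)/H(240°) eclipsed 3.7 → 19.3 kJ/mol.
OH at 60° (staggered): CN(0°)/OH(60°) gauche 2.4; CH3(120°)/OH(60°) gauche 2.7 → 5.1 kJ/mol.
OH at 120° (eclipsed): CN(0°)/H(0°) eclipsed 5.4; CH3(120°)/OH(120°) eclipsed 10.5; H(240°)/H(240°) eclipsed 3.7 → 19.6 kJ/mol.
OH at 180° (staggered): CH3(120°)/OH(180°) gauche 2.7 → 2.7 kJ/mol.
OH at 240° (eclipsed): CN(0°)/H(0°) eclipsed 5.4; CH3(120°)/H(120°) eclipsed 7.6; H(240°)/OH(240°) eclipsed 5.0 → 18.0 kJ/mol.
OH at 300° (staggered): CN(0°)/OH(300°) gauche 2.4 → 2.4 kJ/mol.
Max at 120° (19.6 kJ/mol), min at 300° (2.4 kJ/mol); barrier = 17.2 kJ/mol.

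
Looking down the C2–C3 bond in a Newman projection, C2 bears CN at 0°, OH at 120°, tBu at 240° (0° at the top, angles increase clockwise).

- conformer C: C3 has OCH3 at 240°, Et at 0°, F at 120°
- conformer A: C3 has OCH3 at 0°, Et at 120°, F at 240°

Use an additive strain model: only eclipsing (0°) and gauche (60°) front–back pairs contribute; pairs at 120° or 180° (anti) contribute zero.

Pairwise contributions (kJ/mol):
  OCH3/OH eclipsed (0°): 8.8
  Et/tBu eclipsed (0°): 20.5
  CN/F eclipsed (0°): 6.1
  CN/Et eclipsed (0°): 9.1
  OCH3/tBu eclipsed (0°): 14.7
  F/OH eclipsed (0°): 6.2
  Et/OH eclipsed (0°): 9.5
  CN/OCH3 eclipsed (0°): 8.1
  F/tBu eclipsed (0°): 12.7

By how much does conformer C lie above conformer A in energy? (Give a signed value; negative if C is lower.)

-0.3 kJ/mol

C (eclipsed): CN–Et eclipsed, OH–F eclipsed, tBu–OCH3 eclipsed; 9.1 + 6.2 + 14.7 = 30.0 kJ/mol.
A (eclipsed): CN–OCH3 eclipsed, OH–Et eclipsed, tBu–F eclipsed; 8.1 + 9.5 + 12.7 = 30.3 kJ/mol.
E(C) − E(A) = 30.0 − 30.3 = -0.3 kJ/mol.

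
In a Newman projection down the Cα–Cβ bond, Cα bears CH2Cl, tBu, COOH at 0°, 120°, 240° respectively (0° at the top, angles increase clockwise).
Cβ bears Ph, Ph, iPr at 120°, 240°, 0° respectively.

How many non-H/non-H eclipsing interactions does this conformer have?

3

Non-H eclipsing pairs: CH2Cl(0°)/iPr(0°); tBu(120°)/Ph(120°); COOH(240°)/Ph(240°) — 3 interactions.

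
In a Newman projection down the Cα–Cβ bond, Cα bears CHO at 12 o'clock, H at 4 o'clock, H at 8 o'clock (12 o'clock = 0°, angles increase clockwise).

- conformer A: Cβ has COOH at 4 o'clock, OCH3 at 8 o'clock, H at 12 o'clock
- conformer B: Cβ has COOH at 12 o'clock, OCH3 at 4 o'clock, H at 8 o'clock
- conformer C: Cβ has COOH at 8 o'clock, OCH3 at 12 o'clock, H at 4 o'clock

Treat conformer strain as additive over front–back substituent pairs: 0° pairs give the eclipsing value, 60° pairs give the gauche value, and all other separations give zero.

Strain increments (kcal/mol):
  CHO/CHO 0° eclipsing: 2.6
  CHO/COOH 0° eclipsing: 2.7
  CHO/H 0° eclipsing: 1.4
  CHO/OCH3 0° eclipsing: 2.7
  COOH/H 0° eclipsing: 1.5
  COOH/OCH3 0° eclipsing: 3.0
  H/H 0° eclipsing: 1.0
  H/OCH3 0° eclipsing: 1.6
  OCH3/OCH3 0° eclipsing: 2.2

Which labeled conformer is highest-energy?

A (eclipsed): CHO–H eclipsed, H–COOH eclipsed, H–OCH3 eclipsed; 1.4 + 1.5 + 1.6 = 4.5 kcal/mol.
B (eclipsed): CHO–COOH eclipsed, H–OCH3 eclipsed, H–H eclipsed; 2.7 + 1.6 + 1.0 = 5.3 kcal/mol.
C (eclipsed): CHO–OCH3 eclipsed, H–H eclipsed, H–COOH eclipsed; 2.7 + 1.0 + 1.5 = 5.2 kcal/mol.
B has the highest total (5.3 kcal/mol).

B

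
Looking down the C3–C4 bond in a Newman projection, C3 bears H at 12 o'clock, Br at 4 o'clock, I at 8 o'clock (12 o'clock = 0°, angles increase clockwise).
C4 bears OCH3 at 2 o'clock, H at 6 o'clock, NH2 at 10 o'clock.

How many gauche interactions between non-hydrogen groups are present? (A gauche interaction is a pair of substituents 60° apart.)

Non-H gauche pairs: Br(120°)/OCH3(60°); I(240°)/NH2(300°) — 2 interactions.

2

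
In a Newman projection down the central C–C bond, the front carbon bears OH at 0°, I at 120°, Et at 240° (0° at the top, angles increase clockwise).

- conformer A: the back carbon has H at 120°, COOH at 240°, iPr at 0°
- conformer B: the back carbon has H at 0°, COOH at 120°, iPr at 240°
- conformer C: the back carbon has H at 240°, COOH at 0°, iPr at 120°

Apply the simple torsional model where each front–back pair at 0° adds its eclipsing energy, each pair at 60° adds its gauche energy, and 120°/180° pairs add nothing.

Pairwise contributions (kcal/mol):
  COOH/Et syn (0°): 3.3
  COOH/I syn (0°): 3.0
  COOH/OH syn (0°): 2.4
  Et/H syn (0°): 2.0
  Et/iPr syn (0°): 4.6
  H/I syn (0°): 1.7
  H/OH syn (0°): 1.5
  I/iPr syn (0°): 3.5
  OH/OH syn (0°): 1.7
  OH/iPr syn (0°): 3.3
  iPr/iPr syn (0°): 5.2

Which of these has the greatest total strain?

A (eclipsed): OH(0°)/iPr(0°) eclipsed 3.3; I(120°)/H(120°) eclipsed 1.7; Et(240°)/COOH(240°) eclipsed 3.3 → 8.3 kcal/mol.
B (eclipsed): OH(0°)/H(0°) eclipsed 1.5; I(120°)/COOH(120°) eclipsed 3.0; Et(240°)/iPr(240°) eclipsed 4.6 → 9.1 kcal/mol.
C (eclipsed): OH(0°)/COOH(0°) eclipsed 2.4; I(120°)/iPr(120°) eclipsed 3.5; Et(240°)/H(240°) eclipsed 2.0 → 7.9 kcal/mol.
B has the highest total (9.1 kcal/mol).

B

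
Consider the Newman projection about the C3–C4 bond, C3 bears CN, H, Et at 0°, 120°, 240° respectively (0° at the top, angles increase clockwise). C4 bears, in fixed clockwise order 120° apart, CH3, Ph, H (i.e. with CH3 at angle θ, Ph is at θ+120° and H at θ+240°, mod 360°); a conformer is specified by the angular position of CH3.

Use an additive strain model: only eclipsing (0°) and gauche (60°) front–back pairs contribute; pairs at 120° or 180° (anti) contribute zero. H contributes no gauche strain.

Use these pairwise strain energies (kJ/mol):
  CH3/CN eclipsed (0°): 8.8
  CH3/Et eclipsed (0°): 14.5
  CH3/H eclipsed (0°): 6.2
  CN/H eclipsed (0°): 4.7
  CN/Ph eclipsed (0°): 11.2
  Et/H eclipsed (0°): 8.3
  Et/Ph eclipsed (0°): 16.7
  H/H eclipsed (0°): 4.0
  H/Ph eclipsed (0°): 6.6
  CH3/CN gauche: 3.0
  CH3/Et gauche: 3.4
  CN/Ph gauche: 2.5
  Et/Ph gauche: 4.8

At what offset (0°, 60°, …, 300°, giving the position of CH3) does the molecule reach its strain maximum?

240°

CH3 at 0° is eclipsed. CN at 0° is eclipsed with CH3 at 0° (8.8); H at 120° is eclipsed with Ph at 120° (6.6); Et at 240° is eclipsed with H at 240° (8.3). Total 23.7 kJ/mol.
CH3 at 60° is staggered. CN at 0° is gauche with CH3 at 60° (3.0); Et at 240° is gauche with Ph at 180° (4.8). Total 7.8 kJ/mol.
CH3 at 120° is eclipsed. CN at 0° is eclipsed with H at 0° (4.7); H at 120° is eclipsed with CH3 at 120° (6.2); Et at 240° is eclipsed with Ph at 240° (16.7). Total 27.6 kJ/mol.
CH3 at 180° is staggered. CN at 0° is gauche with Ph at 300° (2.5); Et at 240° is gauche with CH3 at 180° (3.4); Et at 240° is gauche with Ph at 300° (4.8). Total 10.7 kJ/mol.
CH3 at 240° is eclipsed. CN at 0° is eclipsed with Ph at 0° (11.2); H at 120° is eclipsed with H at 120° (4.0); Et at 240° is eclipsed with CH3 at 240° (14.5). Total 29.7 kJ/mol.
CH3 at 300° is staggered. CN at 0° is gauche with CH3 at 300° (3.0); CN at 0° is gauche with Ph at 60° (2.5); Et at 240° is gauche with CH3 at 300° (3.4). Total 8.9 kJ/mol.
The maximum (29.7 kJ/mol) occurs with CH3 at 240°.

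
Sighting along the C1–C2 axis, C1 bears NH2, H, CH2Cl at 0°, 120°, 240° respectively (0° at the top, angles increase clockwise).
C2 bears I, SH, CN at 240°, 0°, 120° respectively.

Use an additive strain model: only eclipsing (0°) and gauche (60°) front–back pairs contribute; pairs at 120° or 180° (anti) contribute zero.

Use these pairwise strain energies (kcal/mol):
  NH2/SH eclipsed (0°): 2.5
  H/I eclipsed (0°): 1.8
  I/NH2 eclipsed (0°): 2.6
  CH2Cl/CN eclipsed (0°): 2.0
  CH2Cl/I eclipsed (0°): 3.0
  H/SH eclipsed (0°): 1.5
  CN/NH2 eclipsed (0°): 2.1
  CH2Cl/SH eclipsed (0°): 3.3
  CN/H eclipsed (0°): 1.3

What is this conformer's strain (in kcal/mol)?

This conformer (eclipsed): NH2–SH eclipsed, H–CN eclipsed, CH2Cl–I eclipsed; 2.5 + 1.3 + 3.0 = 6.8 kcal/mol.

6.8 kcal/mol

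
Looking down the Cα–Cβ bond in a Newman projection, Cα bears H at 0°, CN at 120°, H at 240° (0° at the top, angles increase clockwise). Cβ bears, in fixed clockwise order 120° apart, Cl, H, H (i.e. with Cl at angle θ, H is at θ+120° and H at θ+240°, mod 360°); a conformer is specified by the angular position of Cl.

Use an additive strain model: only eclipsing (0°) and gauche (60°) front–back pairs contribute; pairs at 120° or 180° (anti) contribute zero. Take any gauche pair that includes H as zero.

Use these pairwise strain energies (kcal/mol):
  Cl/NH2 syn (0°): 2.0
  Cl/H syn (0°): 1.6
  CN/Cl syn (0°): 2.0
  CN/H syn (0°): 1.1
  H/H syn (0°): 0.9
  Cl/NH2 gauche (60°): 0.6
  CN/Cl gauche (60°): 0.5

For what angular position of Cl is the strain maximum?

120°

Cl at 0° (eclipsed): H–Cl eclipsed, CN–H eclipsed, H–H eclipsed; 1.6 + 1.1 + 0.9 = 3.6 kcal/mol.
Cl at 60° (staggered): CN–Cl gauche; 0.5 = 0.5 kcal/mol.
Cl at 120° (eclipsed): H–H eclipsed, CN–Cl eclipsed, H–H eclipsed; 0.9 + 2.0 + 0.9 = 3.8 kcal/mol.
Cl at 180° (staggered): CN–Cl gauche; 0.5 = 0.5 kcal/mol.
Cl at 240° (eclipsed): H–H eclipsed, CN–H eclipsed, H–Cl eclipsed; 0.9 + 1.1 + 1.6 = 3.6 kcal/mol.
Cl at 300° (staggered): no non-H gauche contacts → 0.0 kcal/mol.
The maximum (3.8 kcal/mol) occurs with Cl at 120°.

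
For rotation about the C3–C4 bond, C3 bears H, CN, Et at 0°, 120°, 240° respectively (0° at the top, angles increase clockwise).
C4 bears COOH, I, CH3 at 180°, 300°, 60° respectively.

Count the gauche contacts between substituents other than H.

Non-H gauche pairs: CN(120°)/COOH(180°); CN(120°)/CH3(60°); Et(240°)/COOH(180°); Et(240°)/I(300°) — 4 interactions.

4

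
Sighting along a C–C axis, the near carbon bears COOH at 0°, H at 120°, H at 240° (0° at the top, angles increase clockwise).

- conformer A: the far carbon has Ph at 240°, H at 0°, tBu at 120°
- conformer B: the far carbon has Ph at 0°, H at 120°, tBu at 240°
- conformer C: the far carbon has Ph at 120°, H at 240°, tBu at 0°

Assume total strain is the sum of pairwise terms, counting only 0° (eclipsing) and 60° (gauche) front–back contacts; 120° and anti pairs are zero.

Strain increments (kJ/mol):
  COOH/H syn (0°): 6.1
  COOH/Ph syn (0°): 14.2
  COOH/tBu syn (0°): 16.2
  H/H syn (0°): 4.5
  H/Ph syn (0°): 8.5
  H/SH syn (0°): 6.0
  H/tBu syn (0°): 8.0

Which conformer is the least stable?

A (eclipsed): COOH–H eclipsed, H–tBu eclipsed, H–Ph eclipsed; 6.1 + 8.0 + 8.5 = 22.6 kJ/mol.
B (eclipsed): COOH–Ph eclipsed, H–H eclipsed, H–tBu eclipsed; 14.2 + 4.5 + 8.0 = 26.7 kJ/mol.
C (eclipsed): COOH–tBu eclipsed, H–Ph eclipsed, H–H eclipsed; 16.2 + 8.5 + 4.5 = 29.2 kJ/mol.
C has the highest total (29.2 kJ/mol).

C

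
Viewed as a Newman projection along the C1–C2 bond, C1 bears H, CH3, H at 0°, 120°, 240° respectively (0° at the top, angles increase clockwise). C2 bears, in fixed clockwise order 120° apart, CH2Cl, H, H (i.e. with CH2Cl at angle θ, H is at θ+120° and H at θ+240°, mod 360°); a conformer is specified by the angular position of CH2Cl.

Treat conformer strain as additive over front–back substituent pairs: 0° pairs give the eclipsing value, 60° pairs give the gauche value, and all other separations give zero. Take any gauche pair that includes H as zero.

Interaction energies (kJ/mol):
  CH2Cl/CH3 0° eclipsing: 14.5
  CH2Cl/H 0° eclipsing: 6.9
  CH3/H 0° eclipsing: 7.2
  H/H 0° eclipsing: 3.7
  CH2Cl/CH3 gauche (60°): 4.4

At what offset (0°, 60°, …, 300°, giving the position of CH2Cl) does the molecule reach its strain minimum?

CH2Cl at 0° is eclipsed. H at 0° is eclipsed with CH2Cl at 0° (6.9); CH3 at 120° is eclipsed with H at 120° (7.2); H at 240° is eclipsed with H at 240° (3.7). Total 17.8 kJ/mol.
CH2Cl at 60° is staggered. CH3 at 120° is gauche with CH2Cl at 60° (4.4). Total 4.4 kJ/mol.
CH2Cl at 120° is eclipsed. H at 0° is eclipsed with H at 0° (3.7); CH3 at 120° is eclipsed with CH2Cl at 120° (14.5); H at 240° is eclipsed with H at 240° (3.7). Total 21.9 kJ/mol.
CH2Cl at 180° is staggered. CH3 at 120° is gauche with CH2Cl at 180° (4.4). Total 4.4 kJ/mol.
CH2Cl at 240° is eclipsed. H at 0° is eclipsed with H at 0° (3.7); CH3 at 120° is eclipsed with H at 120° (7.2); H at 240° is eclipsed with CH2Cl at 240° (6.9). Total 17.8 kJ/mol.
CH2Cl at 300° (staggered): no non-H gauche contacts → 0.0 kJ/mol.
The minimum (0.0 kJ/mol) occurs with CH2Cl at 300°.

300°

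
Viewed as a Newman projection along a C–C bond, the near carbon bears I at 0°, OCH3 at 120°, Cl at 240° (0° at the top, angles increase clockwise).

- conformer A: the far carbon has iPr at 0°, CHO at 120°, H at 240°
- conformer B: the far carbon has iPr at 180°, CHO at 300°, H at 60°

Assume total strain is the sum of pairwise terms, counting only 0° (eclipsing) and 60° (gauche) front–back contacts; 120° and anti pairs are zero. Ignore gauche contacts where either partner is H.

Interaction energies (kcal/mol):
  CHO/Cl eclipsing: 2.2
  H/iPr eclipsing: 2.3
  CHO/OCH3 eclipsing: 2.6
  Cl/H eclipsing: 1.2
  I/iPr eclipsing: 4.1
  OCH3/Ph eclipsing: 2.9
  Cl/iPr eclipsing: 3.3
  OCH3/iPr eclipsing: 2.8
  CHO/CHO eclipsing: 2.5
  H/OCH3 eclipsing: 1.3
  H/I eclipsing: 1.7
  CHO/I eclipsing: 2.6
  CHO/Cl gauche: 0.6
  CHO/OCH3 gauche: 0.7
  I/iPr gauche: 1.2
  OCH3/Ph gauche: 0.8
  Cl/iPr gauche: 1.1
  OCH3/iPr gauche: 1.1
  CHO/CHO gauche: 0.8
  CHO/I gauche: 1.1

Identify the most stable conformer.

A (eclipsed): I–iPr eclipsed, OCH3–CHO eclipsed, Cl–H eclipsed; 4.1 + 2.6 + 1.2 = 7.9 kcal/mol.
B (staggered): I–CHO gauche, OCH3–iPr gauche, Cl–iPr gauche, Cl–CHO gauche; 1.1 + 1.1 + 1.1 + 0.6 = 3.9 kcal/mol.
B has the lowest total (3.9 kcal/mol).

B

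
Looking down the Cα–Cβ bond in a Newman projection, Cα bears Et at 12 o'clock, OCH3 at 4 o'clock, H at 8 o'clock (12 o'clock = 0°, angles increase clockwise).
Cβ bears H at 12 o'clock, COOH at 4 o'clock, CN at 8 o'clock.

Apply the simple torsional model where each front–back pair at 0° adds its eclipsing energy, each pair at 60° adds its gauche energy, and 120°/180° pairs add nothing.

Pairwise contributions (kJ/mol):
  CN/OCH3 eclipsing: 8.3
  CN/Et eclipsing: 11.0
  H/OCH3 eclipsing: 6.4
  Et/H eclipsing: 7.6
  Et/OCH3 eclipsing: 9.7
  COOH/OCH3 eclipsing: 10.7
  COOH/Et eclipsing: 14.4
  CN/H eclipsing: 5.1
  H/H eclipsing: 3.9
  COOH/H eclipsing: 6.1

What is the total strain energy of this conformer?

This conformer (eclipsed): Et(0°)/H(0°) eclipsed 7.6; OCH3(120°)/COOH(120°) eclipsed 10.7; H(240°)/CN(240°) eclipsed 5.1 → 23.4 kJ/mol.

23.4 kJ/mol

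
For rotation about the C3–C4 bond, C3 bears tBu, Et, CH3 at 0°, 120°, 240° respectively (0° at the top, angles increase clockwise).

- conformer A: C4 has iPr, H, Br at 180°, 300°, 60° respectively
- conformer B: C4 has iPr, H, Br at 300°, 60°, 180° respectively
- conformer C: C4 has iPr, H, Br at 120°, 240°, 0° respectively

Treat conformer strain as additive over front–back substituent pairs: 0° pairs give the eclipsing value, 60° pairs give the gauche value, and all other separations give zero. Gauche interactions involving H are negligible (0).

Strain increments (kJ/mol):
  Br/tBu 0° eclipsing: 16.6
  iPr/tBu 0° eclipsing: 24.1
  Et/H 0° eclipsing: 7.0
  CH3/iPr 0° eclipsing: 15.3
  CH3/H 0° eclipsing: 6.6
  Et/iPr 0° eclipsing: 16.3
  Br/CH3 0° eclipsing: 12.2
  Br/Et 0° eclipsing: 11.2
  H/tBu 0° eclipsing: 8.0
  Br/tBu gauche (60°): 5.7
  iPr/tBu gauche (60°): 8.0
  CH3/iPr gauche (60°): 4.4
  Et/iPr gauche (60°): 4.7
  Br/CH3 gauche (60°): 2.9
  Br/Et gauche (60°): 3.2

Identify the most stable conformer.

A (staggered): tBu–Br gauche, Et–iPr gauche, Et–Br gauche, CH3–iPr gauche; 5.7 + 4.7 + 3.2 + 4.4 = 18.0 kJ/mol.
B (staggered): tBu–iPr gauche, Et–Br gauche, CH3–iPr gauche, CH3–Br gauche; 8.0 + 3.2 + 4.4 + 2.9 = 18.5 kJ/mol.
C (eclipsed): tBu–Br eclipsed, Et–iPr eclipsed, CH3–H eclipsed; 16.6 + 16.3 + 6.6 = 39.5 kJ/mol.
A has the lowest total (18.0 kJ/mol).

A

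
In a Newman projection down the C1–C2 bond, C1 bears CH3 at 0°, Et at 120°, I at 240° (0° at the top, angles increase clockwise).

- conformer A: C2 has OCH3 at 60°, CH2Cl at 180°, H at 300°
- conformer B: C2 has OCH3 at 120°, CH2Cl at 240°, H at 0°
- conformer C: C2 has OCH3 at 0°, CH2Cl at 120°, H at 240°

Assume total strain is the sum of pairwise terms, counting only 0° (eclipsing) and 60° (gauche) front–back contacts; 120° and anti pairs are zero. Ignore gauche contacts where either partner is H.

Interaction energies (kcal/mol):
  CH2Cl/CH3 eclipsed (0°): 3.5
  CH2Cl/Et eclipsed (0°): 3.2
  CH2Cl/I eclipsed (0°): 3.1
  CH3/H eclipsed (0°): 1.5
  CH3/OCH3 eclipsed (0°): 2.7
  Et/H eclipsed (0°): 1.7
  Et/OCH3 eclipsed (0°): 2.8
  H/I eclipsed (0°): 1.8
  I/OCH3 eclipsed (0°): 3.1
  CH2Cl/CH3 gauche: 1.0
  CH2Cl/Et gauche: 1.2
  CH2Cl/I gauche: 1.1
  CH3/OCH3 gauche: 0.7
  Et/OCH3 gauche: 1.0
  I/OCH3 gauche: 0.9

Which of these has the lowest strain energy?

A is staggered. CH3 at 0° is gauche with OCH3 at 60° (0.7); Et at 120° is gauche with OCH3 at 60° (1.0); Et at 120° is gauche with CH2Cl at 180° (1.2); I at 240° is gauche with CH2Cl at 180° (1.1). Total 4.0 kcal/mol.
B is eclipsed. CH3 at 0° is eclipsed with H at 0° (1.5); Et at 120° is eclipsed with OCH3 at 120° (2.8); I at 240° is eclipsed with CH2Cl at 240° (3.1). Total 7.4 kcal/mol.
C is eclipsed. CH3 at 0° is eclipsed with OCH3 at 0° (2.7); Et at 120° is eclipsed with CH2Cl at 120° (3.2); I at 240° is eclipsed with H at 240° (1.8). Total 7.7 kcal/mol.
A has the lowest total (4.0 kcal/mol).

A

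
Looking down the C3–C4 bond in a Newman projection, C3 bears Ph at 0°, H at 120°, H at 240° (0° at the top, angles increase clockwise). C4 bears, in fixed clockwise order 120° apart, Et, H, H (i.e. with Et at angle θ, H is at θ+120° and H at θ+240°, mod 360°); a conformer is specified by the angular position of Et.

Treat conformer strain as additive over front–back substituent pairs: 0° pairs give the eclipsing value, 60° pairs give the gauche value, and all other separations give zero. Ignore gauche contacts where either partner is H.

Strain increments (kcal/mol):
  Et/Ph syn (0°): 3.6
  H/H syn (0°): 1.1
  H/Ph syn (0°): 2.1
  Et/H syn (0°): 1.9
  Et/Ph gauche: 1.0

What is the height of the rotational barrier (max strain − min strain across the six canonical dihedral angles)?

Et at 0° (eclipsed): Ph(0°)/Et(0°) eclipsed 3.6; H(120°)/H(120°) eclipsed 1.1; H(240°)/H(240°) eclipsed 1.1 → 5.8 kcal/mol.
Et at 60° (staggered): Ph(0°)/Et(60°) gauche 1.0 → 1.0 kcal/mol.
Et at 120° (eclipsed): Ph(0°)/H(0°) eclipsed 2.1; H(120°)/Et(120°) eclipsed 1.9; H(240°)/H(240°) eclipsed 1.1 → 5.1 kcal/mol.
Et at 180° (staggered): no non-H gauche contacts → 0.0 kcal/mol.
Et at 240° (eclipsed): Ph(0°)/H(0°) eclipsed 2.1; H(120°)/H(120°) eclipsed 1.1; H(240°)/Et(240°) eclipsed 1.9 → 5.1 kcal/mol.
Et at 300° (staggered): Ph(0°)/Et(300°) gauche 1.0 → 1.0 kcal/mol.
Max at 0° (5.8 kcal/mol), min at 180° (0.0 kcal/mol); barrier = 5.8 kcal/mol.

5.8 kcal/mol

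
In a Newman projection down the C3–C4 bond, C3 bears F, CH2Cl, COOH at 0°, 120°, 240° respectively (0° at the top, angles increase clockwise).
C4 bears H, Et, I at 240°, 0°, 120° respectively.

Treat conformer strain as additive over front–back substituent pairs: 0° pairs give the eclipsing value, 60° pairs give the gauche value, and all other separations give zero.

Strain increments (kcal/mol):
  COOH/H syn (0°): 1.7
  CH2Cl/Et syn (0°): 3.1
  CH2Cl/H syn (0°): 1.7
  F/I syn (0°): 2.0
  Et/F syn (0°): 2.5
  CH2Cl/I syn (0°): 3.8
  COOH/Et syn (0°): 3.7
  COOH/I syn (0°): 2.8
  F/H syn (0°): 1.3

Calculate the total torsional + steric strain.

This conformer (eclipsed): F–Et eclipsed, CH2Cl–I eclipsed, COOH–H eclipsed; 2.5 + 3.8 + 1.7 = 8.0 kcal/mol.

8.0 kcal/mol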